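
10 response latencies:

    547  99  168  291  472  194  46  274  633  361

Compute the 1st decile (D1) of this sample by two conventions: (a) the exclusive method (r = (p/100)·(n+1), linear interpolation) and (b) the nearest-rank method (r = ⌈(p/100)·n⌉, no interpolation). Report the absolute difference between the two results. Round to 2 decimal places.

5.30

Sorted: 46, 99, 168, 194, 274, 291, 361, 472, 547, 633.
n = 10.
(a) r = 1.1; between ranks 1 (46) and 2 (99): 51.3.
(b) the nearest-rank method: rank 1 → 46.
|51.3 − 46| = 5.3.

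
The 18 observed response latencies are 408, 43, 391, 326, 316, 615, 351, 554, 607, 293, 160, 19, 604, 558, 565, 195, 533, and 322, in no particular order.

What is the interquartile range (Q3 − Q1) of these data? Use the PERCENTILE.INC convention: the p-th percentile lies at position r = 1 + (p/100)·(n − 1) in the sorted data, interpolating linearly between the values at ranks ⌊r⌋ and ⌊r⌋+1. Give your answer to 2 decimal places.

Sorted: 19, 43, 160, 195, 293, 316, 322, 326, 351, 391, 408, 533, 554, 558, 565, 604, 607, 615.
n = 18.
P25: r = 5.25; ranks 5–6 are 293, 316; interpolating gives 298.75.
P75: r = 13.75; ranks 13–14 are 554, 558; interpolating gives 557.
Difference: 557 − 298.75 = 258.25.

258.25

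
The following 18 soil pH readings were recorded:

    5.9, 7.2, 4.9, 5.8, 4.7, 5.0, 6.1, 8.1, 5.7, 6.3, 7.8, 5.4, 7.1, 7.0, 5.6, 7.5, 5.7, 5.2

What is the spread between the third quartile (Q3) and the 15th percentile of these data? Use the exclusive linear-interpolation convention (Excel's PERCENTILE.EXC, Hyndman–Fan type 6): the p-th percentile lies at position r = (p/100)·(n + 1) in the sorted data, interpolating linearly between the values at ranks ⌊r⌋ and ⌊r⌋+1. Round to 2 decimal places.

2.14

Sorted: 4.7, 4.9, 5.0, 5.2, 5.4, 5.6, 5.7, 5.7, 5.8, 5.9, 6.1, 6.3, 7.0, 7.1, 7.2, 7.5, 7.8, 8.1.
n = 18.
P15: r = 2.85; ranks 2–3 are 4.9, 5.0; interpolating gives 4.985.
P75: r = 14.25; ranks 14–15 are 7.1, 7.2; interpolating gives 7.125.
Difference: 7.125 − 4.985 = 2.14.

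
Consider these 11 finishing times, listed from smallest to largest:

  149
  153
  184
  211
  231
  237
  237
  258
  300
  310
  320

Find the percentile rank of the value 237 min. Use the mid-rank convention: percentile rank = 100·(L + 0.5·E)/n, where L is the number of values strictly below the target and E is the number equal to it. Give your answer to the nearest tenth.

54.5

Count below 237: L = 5; count equal: E = 2; n = 11.
Percentile rank = 100·(5 + 0.5·2)/11 = 100·6/11 = 54.55.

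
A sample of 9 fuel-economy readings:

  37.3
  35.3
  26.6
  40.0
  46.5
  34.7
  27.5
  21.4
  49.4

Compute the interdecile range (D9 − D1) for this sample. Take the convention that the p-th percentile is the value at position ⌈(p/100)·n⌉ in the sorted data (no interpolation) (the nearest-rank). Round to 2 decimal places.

Sorted: 21.4, 26.6, 27.5, 34.7, 35.3, 37.3, 40.0, 46.5, 49.4.
n = 9.
P10: rank ⌈10/100·9⌉ = 1 → 21.4.
P90: rank ⌈90/100·9⌉ = 9 → 49.4.
Difference: 49.4 − 21.4 = 28.

28.00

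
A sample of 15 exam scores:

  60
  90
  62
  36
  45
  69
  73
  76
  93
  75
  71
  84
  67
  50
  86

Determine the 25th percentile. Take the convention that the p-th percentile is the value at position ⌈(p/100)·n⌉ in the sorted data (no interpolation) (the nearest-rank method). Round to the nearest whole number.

Sorted: 36, 45, 50, 60, 62, 67, 69, 71, 73, 75, 76, 84, 86, 90, 93.
n = 15.
Position = ⌈25/100 · 15⌉ = ⌈3.75⌉ = 4.
The value at rank 4 is 60.

60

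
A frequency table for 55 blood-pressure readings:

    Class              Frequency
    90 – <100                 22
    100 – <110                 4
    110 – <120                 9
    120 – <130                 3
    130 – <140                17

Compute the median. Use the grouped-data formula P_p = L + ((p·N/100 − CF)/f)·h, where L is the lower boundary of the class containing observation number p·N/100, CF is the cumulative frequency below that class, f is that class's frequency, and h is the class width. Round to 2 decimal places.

111.67

N = 55; target position k = 50/100 · 55 = 27.5.
Cumulative frequencies: 22, 26, 35, 38, 55.
Observation 27.5 falls in the class 110 – <120.
L = 110, CF = 26, f = 9, h = 10.
P50 = 110 + ((27.5 − 26)/9)·10 = 110 + 1.66667 = 111.667.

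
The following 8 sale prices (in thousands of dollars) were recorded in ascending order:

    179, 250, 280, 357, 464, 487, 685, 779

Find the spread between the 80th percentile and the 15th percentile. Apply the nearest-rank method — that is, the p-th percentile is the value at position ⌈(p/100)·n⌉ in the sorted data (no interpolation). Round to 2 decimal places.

435.00

n = 8.
P15: rank ⌈15/100·8⌉ = 2 → 250.
P80: rank ⌈80/100·8⌉ = 7 → 685.
Difference: 685 − 250 = 435.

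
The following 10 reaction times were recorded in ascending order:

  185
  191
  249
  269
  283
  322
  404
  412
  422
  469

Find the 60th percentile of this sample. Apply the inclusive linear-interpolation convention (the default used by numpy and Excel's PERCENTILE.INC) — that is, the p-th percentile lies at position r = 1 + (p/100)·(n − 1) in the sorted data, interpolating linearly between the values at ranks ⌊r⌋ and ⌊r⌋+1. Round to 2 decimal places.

n = 10.
r = 1 + (60/100)·(10 − 1) = 1 + 5.4 = 6.4.
Rank 6 is 322 and rank 7 is 404.
Interpolate: 322 + 0.4·(404 − 322) = 322 + 0.4·82 = 354.8.

354.80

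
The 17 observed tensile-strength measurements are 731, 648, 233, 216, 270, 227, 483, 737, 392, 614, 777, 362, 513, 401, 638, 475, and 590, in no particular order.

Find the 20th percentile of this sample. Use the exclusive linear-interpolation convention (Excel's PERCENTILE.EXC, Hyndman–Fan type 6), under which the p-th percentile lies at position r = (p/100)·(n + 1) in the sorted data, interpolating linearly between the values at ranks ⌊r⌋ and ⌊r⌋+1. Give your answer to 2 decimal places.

Sorted: 216, 227, 233, 270, 362, 392, 401, 475, 483, 513, 590, 614, 638, 648, 731, 737, 777.
n = 17.
r = (20/100)·(17 + 1) = 3.6.
Rank 3 is 233 and rank 4 is 270.
Interpolate: 233 + 0.6·(270 − 233) = 233 + 0.6·37 = 255.2.

255.20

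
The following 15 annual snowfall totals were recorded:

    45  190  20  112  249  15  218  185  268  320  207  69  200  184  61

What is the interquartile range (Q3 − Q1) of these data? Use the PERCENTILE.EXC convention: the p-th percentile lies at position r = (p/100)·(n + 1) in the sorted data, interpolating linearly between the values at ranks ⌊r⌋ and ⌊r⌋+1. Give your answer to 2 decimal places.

157.00

Sorted: 15, 20, 45, 61, 69, 112, 184, 185, 190, 200, 207, 218, 249, 268, 320.
n = 15.
P25: r = 4 (integer) → 61.
P75: r = 12 (integer) → 218.
Difference: 218 − 61 = 157.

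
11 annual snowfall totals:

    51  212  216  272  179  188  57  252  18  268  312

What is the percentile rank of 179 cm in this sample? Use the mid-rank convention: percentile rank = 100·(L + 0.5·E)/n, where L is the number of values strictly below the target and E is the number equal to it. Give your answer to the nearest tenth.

31.8

Sorted: 18, 51, 57, 179, 188, 212, 216, 252, 268, 272, 312.
Count below 179: L = 3; count equal: E = 1; n = 11.
Percentile rank = 100·(3 + 0.5·1)/11 = 100·3.5/11 = 31.82.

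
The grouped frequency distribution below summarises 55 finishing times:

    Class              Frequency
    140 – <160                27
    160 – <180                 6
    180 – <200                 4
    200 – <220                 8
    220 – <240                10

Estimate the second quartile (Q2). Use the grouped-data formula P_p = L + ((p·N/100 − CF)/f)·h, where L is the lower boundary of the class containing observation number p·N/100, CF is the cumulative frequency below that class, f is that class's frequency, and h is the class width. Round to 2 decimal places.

N = 55; target position k = 50/100 · 55 = 27.5.
Cumulative frequencies: 27, 33, 37, 45, 55.
Observation 27.5 falls in the class 160 – <180.
L = 160, CF = 27, f = 6, h = 20.
P50 = 160 + ((27.5 − 27)/6)·20 = 160 + 1.66667 = 161.667.

161.67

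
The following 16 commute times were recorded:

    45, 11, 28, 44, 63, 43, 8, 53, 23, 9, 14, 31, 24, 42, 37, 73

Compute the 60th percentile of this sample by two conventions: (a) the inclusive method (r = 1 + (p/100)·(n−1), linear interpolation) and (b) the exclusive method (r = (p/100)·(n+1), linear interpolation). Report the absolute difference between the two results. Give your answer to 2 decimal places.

Sorted: 8, 9, 11, 14, 23, 24, 28, 31, 37, 42, 43, 44, 45, 53, 63, 73.
n = 16.
(a) r = 10 → value at rank 10 = 42.
(b) r = 10.2; between ranks 10 (42) and 11 (43): 42.2.
|42 − 42.2| = 0.2.

0.20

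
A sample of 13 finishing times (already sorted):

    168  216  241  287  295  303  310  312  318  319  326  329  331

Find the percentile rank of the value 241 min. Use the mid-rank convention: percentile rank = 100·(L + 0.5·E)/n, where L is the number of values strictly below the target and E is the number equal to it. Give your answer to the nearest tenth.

Count below 241: L = 2; count equal: E = 1; n = 13.
Percentile rank = 100·(2 + 0.5·1)/13 = 100·2.5/13 = 19.23.

19.2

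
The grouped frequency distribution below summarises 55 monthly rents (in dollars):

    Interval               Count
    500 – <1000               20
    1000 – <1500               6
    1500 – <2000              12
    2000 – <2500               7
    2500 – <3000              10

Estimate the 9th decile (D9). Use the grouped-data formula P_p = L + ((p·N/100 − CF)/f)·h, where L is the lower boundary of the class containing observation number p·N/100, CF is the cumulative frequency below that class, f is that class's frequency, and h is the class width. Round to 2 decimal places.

N = 55; target position k = 90/100 · 55 = 49.5.
Cumulative frequencies: 20, 26, 38, 45, 55.
Observation 49.5 falls in the class 2500 – <3000.
L = 2500, CF = 45, f = 10, h = 500.
P90 = 2500 + ((49.5 − 45)/10)·500 = 2500 + 225 = 2725.

2725.00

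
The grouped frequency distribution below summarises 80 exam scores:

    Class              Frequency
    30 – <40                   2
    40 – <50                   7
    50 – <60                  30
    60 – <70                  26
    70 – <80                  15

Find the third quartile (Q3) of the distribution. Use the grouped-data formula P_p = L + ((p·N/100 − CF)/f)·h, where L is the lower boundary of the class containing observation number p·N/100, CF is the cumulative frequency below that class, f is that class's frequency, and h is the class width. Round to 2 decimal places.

68.08

N = 80; target position k = 75/100 · 80 = 60.
Cumulative frequencies: 2, 9, 39, 65, 80.
Observation 60 falls in the class 60 – <70.
L = 60, CF = 39, f = 26, h = 10.
P75 = 60 + ((60 − 39)/26)·10 = 60 + 8.07692 = 68.0769.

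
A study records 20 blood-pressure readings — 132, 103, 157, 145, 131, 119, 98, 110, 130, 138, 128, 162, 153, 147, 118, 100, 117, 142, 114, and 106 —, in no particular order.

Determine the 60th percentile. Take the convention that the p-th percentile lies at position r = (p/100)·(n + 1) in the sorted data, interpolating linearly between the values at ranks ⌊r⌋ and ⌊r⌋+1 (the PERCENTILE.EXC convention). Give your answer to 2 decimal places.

131.60

Sorted: 98, 100, 103, 106, 110, 114, 117, 118, 119, 128, 130, 131, 132, 138, 142, 145, 147, 153, 157, 162.
n = 20.
r = (60/100)·(20 + 1) = 12.6.
Rank 12 is 131 and rank 13 is 132.
Interpolate: 131 + 0.6·(132 − 131) = 131 + 0.6·1 = 131.6.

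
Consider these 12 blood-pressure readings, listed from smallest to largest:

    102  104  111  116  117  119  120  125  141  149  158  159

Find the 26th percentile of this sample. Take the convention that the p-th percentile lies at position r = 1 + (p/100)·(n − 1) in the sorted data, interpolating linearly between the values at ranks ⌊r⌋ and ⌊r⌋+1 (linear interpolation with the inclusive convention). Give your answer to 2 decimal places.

115.30

n = 12.
r = 1 + (26/100)·(12 − 1) = 1 + 2.86 = 3.86.
Rank 3 is 111 and rank 4 is 116.
Interpolate: 111 + 0.86·(116 − 111) = 111 + 0.86·5 = 115.3.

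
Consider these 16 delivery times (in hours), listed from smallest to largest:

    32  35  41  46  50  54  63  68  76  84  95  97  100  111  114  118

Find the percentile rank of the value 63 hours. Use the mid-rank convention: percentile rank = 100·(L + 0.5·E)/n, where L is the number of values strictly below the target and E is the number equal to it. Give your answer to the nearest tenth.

40.6

Count below 63: L = 6; count equal: E = 1; n = 16.
Percentile rank = 100·(6 + 0.5·1)/16 = 100·6.5/16 = 40.62.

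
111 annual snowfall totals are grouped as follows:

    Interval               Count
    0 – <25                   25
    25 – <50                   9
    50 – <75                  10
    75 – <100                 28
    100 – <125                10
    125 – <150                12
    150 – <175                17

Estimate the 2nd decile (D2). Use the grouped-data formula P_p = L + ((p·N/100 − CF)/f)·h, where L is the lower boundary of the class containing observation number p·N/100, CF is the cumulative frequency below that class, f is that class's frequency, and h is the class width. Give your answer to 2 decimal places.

N = 111; target position k = 20/100 · 111 = 22.2.
Cumulative frequencies: 25, 34, 44, 72, 82, 94, 111.
Observation 22.2 falls in the class 0 – <25.
L = 0, CF = 0, f = 25, h = 25.
P20 = 0 + ((22.2 − 0)/25)·25 = 0 + 22.2 = 22.2.

22.20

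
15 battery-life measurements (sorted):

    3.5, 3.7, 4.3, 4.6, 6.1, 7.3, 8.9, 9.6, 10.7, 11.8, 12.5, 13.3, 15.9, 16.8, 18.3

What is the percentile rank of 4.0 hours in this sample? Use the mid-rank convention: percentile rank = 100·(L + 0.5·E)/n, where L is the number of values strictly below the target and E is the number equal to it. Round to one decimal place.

Count below 4.0: L = 2; count equal: E = 0; n = 15.
Percentile rank = 100·(2 + 0.5·0)/15 = 100·2/15 = 13.33.

13.3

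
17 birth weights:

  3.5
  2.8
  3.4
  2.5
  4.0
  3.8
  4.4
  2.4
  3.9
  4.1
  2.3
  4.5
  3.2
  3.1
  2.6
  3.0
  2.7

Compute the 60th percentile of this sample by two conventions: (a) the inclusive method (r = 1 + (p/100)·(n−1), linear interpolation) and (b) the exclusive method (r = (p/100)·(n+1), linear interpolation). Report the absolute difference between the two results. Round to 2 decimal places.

Sorted: 2.3, 2.4, 2.5, 2.6, 2.7, 2.8, 3.0, 3.1, 3.2, 3.4, 3.5, 3.8, 3.9, 4.0, 4.1, 4.4, 4.5.
n = 17.
(a) r = 10.6; between ranks 10 (3.4) and 11 (3.5): 3.46.
(b) r = 10.8; between ranks 10 (3.4) and 11 (3.5): 3.48.
|3.46 − 3.48| = 0.02.

0.02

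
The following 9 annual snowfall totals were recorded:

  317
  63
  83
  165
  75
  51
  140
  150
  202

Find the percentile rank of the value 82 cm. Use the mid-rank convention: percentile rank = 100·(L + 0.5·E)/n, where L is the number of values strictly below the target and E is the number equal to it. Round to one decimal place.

33.3

Sorted: 51, 63, 75, 83, 140, 150, 165, 202, 317.
Count below 82: L = 3; count equal: E = 0; n = 9.
Percentile rank = 100·(3 + 0.5·0)/9 = 100·3/9 = 33.33.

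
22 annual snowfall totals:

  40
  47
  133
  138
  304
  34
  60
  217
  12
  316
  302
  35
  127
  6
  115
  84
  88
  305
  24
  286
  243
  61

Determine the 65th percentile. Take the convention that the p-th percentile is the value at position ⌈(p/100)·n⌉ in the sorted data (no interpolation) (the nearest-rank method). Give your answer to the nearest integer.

138

Sorted: 6, 12, 24, 34, 35, 40, 47, 60, 61, 84, 88, 115, 127, 133, 138, 217, 243, 286, 302, 304, 305, 316.
n = 22.
Position = ⌈65/100 · 22⌉ = ⌈14.3⌉ = 15.
The value at rank 15 is 138.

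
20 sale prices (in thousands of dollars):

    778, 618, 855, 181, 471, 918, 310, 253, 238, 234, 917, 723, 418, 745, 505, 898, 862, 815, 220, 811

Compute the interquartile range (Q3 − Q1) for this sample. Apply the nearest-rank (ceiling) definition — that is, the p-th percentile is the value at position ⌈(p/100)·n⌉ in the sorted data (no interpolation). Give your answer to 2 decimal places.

562.00

Sorted: 181, 220, 234, 238, 253, 310, 418, 471, 505, 618, 723, 745, 778, 811, 815, 855, 862, 898, 917, 918.
n = 20.
P25: rank ⌈25/100·20⌉ = 5 → 253.
P75: rank ⌈75/100·20⌉ = 15 → 815.
Difference: 815 − 253 = 562.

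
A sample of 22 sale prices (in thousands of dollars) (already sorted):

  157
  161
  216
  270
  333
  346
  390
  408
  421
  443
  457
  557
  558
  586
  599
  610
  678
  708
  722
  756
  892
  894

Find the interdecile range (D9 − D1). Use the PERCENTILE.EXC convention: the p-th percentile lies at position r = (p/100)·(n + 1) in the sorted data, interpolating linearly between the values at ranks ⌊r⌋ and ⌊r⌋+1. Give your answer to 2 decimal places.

673.70

n = 22.
P10: r = 2.3; ranks 2–3 are 161, 216; interpolating gives 177.5.
P90: r = 20.7; ranks 20–21 are 756, 892; interpolating gives 851.2.
Difference: 851.2 − 177.5 = 673.7.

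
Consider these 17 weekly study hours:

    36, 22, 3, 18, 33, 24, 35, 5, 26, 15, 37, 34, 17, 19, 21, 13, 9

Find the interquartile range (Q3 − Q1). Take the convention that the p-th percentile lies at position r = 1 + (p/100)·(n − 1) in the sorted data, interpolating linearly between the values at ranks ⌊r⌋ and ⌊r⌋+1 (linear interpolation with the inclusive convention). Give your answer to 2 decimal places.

18.00

Sorted: 3, 5, 9, 13, 15, 17, 18, 19, 21, 22, 24, 26, 33, 34, 35, 36, 37.
n = 17.
P25: r = 5 (integer) → 15.
P75: r = 13 (integer) → 33.
Difference: 33 − 15 = 18.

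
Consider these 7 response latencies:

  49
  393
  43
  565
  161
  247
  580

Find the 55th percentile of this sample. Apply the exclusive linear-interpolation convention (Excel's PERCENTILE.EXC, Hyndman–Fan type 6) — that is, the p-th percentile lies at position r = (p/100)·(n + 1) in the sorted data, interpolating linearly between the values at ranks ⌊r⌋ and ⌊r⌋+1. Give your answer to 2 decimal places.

305.40

Sorted: 43, 49, 161, 247, 393, 565, 580.
n = 7.
r = (55/100)·(7 + 1) = 4.4.
Rank 4 is 247 and rank 5 is 393.
Interpolate: 247 + 0.4·(393 − 247) = 247 + 0.4·146 = 305.4.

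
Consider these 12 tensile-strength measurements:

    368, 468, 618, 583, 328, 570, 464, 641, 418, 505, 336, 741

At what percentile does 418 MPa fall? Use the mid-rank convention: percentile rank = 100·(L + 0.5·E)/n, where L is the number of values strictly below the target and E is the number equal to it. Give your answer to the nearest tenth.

Sorted: 328, 336, 368, 418, 464, 468, 505, 570, 583, 618, 641, 741.
Count below 418: L = 3; count equal: E = 1; n = 12.
Percentile rank = 100·(3 + 0.5·1)/12 = 100·3.5/12 = 29.17.

29.2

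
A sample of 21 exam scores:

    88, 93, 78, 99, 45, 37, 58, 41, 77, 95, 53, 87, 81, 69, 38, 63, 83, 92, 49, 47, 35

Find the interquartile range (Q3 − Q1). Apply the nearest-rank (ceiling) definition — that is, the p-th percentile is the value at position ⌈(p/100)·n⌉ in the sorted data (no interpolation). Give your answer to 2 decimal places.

Sorted: 35, 37, 38, 41, 45, 47, 49, 53, 58, 63, 69, 77, 78, 81, 83, 87, 88, 92, 93, 95, 99.
n = 21.
P25: rank ⌈25/100·21⌉ = 6 → 47.
P75: rank ⌈75/100·21⌉ = 16 → 87.
Difference: 87 − 47 = 40.

40.00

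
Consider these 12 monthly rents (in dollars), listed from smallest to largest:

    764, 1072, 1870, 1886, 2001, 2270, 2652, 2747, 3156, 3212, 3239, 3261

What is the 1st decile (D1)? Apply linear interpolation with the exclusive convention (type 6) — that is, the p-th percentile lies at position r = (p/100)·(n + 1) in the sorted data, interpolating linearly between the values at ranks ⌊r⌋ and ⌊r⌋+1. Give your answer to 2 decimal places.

856.40

n = 12.
r = (10/100)·(12 + 1) = 1.3.
Rank 1 is 764 and rank 2 is 1072.
Interpolate: 764 + 0.3·(1072 − 764) = 764 + 0.3·308 = 856.4.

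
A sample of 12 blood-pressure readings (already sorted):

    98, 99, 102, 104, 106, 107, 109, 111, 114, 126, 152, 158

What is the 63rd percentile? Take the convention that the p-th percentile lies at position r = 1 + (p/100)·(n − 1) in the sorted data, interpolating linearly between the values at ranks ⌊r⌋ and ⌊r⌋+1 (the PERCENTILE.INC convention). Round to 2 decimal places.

110.86

n = 12.
r = 1 + (63/100)·(12 − 1) = 1 + 6.93 = 7.93.
Rank 7 is 109 and rank 8 is 111.
Interpolate: 109 + 0.93·(111 − 109) = 109 + 0.93·2 = 110.86.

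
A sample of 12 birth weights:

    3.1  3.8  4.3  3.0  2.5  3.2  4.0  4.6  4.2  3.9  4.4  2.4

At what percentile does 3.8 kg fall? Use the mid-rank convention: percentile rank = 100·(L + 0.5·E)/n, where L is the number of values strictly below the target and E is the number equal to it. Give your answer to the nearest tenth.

Sorted: 2.4, 2.5, 3.0, 3.1, 3.2, 3.8, 3.9, 4.0, 4.2, 4.3, 4.4, 4.6.
Count below 3.8: L = 5; count equal: E = 1; n = 12.
Percentile rank = 100·(5 + 0.5·1)/12 = 100·5.5/12 = 45.83.

45.8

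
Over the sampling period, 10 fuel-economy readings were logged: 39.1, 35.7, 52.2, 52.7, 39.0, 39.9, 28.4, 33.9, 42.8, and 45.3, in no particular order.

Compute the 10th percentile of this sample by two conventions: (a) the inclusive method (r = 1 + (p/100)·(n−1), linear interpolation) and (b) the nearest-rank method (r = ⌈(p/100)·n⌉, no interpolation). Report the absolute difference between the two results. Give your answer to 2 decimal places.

Sorted: 28.4, 33.9, 35.7, 39.0, 39.1, 39.9, 42.8, 45.3, 52.2, 52.7.
n = 10.
(a) r = 1.9; between ranks 1 (28.4) and 2 (33.9): 33.35.
(b) the nearest-rank method: rank 1 → 28.4.
|33.35 − 28.4| = 4.95.

4.95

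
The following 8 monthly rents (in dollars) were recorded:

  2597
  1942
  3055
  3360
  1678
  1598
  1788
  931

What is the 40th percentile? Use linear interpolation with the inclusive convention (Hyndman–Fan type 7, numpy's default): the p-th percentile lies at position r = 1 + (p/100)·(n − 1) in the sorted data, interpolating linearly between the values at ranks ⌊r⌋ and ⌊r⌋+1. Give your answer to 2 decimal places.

1766.00

Sorted: 931, 1598, 1678, 1788, 1942, 2597, 3055, 3360.
n = 8.
r = 1 + (40/100)·(8 − 1) = 1 + 2.8 = 3.8.
Rank 3 is 1678 and rank 4 is 1788.
Interpolate: 1678 + 0.8·(1788 − 1678) = 1678 + 0.8·110 = 1766.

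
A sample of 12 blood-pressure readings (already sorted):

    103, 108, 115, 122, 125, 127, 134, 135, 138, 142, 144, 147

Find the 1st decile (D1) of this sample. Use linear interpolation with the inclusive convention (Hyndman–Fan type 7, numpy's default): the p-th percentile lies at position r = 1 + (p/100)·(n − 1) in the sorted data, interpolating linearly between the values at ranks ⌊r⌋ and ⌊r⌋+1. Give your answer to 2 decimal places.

n = 12.
r = 1 + (10/100)·(12 − 1) = 1 + 1.1 = 2.1.
Rank 2 is 108 and rank 3 is 115.
Interpolate: 108 + 0.1·(115 − 108) = 108 + 0.1·7 = 108.7.

108.70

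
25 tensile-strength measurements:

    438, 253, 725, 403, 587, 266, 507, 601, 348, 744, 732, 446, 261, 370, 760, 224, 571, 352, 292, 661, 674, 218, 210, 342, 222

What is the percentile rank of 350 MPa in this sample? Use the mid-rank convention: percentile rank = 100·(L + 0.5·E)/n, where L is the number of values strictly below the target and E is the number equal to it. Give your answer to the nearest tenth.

40.0

Sorted: 210, 218, 222, 224, 253, 261, 266, 292, 342, 348, 352, 370, 403, 438, 446, 507, 571, 587, 601, 661, 674, 725, 732, 744, 760.
Count below 350: L = 10; count equal: E = 0; n = 25.
Percentile rank = 100·(10 + 0.5·0)/25 = 100·10/25 = 40.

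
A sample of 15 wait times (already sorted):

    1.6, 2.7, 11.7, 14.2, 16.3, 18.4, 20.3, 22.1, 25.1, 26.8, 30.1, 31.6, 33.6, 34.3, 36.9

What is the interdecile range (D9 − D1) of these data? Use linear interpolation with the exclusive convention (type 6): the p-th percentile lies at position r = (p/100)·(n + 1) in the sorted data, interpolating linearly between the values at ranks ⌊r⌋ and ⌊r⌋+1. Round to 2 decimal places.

33.08

n = 15.
P10: r = 1.6; ranks 1–2 are 1.6, 2.7; interpolating gives 2.26.
P90: r = 14.4; ranks 14–15 are 34.3, 36.9; interpolating gives 35.34.
Difference: 35.34 − 2.26 = 33.08.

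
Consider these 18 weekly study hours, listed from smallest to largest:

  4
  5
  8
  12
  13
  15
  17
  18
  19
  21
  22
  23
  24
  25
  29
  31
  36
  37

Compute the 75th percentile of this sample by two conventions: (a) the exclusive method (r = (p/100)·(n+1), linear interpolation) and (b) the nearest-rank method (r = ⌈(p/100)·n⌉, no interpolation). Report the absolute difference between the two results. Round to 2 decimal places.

1.00

n = 18.
(a) r = 14.25; between ranks 14 (25) and 15 (29): 26.
(b) the nearest-rank method: rank 14 → 25.
|26 − 25| = 1.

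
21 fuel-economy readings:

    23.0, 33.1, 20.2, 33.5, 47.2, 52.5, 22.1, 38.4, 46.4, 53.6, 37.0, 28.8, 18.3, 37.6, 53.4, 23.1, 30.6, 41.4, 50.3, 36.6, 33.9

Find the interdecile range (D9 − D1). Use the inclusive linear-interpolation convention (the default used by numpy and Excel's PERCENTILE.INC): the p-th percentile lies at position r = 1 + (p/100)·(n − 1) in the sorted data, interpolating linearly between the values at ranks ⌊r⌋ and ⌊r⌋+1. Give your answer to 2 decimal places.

Sorted: 18.3, 20.2, 22.1, 23.0, 23.1, 28.8, 30.6, 33.1, 33.5, 33.9, 36.6, 37.0, 37.6, 38.4, 41.4, 46.4, 47.2, 50.3, 52.5, 53.4, 53.6.
n = 21.
P10: r = 3 (integer) → 22.1.
P90: r = 19 (integer) → 52.5.
Difference: 52.5 − 22.1 = 30.4.

30.40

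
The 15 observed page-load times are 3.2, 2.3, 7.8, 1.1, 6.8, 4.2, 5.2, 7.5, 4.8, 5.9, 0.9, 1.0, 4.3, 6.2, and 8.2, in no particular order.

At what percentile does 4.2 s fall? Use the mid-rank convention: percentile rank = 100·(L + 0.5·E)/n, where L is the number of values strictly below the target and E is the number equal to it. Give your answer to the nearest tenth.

36.7

Sorted: 0.9, 1.0, 1.1, 2.3, 3.2, 4.2, 4.3, 4.8, 5.2, 5.9, 6.2, 6.8, 7.5, 7.8, 8.2.
Count below 4.2: L = 5; count equal: E = 1; n = 15.
Percentile rank = 100·(5 + 0.5·1)/15 = 100·5.5/15 = 36.67.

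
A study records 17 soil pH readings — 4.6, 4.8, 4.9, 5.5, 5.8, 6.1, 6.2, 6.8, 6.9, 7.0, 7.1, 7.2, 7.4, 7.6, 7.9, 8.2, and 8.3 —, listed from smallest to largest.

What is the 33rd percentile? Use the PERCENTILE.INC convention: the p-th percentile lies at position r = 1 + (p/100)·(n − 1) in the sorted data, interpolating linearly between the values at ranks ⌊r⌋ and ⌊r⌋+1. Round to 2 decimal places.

n = 17.
r = 1 + (33/100)·(17 − 1) = 1 + 5.28 = 6.28.
Rank 6 is 6.1 and rank 7 is 6.2.
Interpolate: 6.1 + 0.28·(6.2 − 6.1) = 6.1 + 0.28·0.1 = 6.128.

6.13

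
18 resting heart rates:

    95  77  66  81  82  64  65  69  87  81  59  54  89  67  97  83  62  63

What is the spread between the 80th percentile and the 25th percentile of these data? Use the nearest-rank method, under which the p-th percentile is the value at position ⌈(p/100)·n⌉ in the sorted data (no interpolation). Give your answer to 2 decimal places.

23.00

Sorted: 54, 59, 62, 63, 64, 65, 66, 67, 69, 77, 81, 81, 82, 83, 87, 89, 95, 97.
n = 18.
P25: rank ⌈25/100·18⌉ = 5 → 64.
P80: rank ⌈80/100·18⌉ = 15 → 87.
Difference: 87 − 64 = 23.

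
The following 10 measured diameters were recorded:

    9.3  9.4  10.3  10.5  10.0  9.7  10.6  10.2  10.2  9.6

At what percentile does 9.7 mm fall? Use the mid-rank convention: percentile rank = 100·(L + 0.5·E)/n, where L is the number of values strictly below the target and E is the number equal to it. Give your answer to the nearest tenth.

35.0

Sorted: 9.3, 9.4, 9.6, 9.7, 10.0, 10.2, 10.2, 10.3, 10.5, 10.6.
Count below 9.7: L = 3; count equal: E = 1; n = 10.
Percentile rank = 100·(3 + 0.5·1)/10 = 100·3.5/10 = 35.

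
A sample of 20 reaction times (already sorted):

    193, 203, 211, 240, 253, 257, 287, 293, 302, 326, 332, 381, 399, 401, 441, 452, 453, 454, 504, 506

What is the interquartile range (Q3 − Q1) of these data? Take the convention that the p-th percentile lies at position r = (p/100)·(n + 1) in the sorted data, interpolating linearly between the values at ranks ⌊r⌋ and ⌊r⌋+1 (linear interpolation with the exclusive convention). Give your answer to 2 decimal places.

195.25

n = 20.
P25: r = 5.25; ranks 5–6 are 253, 257; interpolating gives 254.
P75: r = 15.75; ranks 15–16 are 441, 452; interpolating gives 449.25.
Difference: 449.25 − 254 = 195.25.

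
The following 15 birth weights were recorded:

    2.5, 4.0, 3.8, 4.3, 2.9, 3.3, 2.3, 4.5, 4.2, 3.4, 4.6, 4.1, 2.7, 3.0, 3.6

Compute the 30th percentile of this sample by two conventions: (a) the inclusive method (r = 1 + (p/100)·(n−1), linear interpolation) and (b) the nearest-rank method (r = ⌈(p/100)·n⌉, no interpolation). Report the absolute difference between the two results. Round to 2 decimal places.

Sorted: 2.3, 2.5, 2.7, 2.9, 3.0, 3.3, 3.4, 3.6, 3.8, 4.0, 4.1, 4.2, 4.3, 4.5, 4.6.
n = 15.
(a) r = 5.2; between ranks 5 (3.0) and 6 (3.3): 3.06.
(b) the nearest-rank method: rank 5 → 3.
|3.06 − 3| = 0.06.

0.06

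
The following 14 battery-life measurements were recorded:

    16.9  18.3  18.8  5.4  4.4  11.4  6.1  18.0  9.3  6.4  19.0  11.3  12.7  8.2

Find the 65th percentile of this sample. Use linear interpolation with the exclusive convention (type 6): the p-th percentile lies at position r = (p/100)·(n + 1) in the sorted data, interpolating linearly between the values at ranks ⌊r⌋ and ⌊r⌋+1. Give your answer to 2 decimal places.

Sorted: 4.4, 5.4, 6.1, 6.4, 8.2, 9.3, 11.3, 11.4, 12.7, 16.9, 18.0, 18.3, 18.8, 19.0.
n = 14.
r = (65/100)·(14 + 1) = 9.75.
Rank 9 is 12.7 and rank 10 is 16.9.
Interpolate: 12.7 + 0.75·(16.9 − 12.7) = 12.7 + 0.75·4.2 = 15.85.

15.85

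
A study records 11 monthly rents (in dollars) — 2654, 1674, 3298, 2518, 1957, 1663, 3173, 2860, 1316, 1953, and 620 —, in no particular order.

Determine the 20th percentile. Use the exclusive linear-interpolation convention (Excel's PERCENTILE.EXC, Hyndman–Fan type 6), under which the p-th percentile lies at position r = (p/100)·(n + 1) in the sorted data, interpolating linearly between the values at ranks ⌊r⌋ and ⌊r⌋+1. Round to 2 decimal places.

Sorted: 620, 1316, 1663, 1674, 1953, 1957, 2518, 2654, 2860, 3173, 3298.
n = 11.
r = (20/100)·(11 + 1) = 2.4.
Rank 2 is 1316 and rank 3 is 1663.
Interpolate: 1316 + 0.4·(1663 − 1316) = 1316 + 0.4·347 = 1454.8.

1454.80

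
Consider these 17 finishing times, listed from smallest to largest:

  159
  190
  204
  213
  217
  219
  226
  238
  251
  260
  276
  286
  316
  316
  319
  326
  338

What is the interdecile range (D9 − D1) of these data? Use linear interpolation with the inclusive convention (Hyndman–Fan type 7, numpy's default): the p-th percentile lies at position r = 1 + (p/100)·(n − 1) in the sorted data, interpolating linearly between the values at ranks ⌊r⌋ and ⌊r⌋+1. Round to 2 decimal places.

n = 17.
P10: r = 2.6; ranks 2–3 are 190, 204; interpolating gives 198.4.
P90: r = 15.4; ranks 15–16 are 319, 326; interpolating gives 321.8.
Difference: 321.8 − 198.4 = 123.4.

123.40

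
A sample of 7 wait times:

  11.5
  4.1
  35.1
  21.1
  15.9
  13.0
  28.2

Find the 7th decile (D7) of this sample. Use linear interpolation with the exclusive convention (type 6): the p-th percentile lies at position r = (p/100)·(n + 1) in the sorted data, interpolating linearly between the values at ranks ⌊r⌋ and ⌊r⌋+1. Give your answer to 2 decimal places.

25.36

Sorted: 4.1, 11.5, 13.0, 15.9, 21.1, 28.2, 35.1.
n = 7.
r = (70/100)·(7 + 1) = 5.6.
Rank 5 is 21.1 and rank 6 is 28.2.
Interpolate: 21.1 + 0.6·(28.2 − 21.1) = 21.1 + 0.6·7.1 = 25.36.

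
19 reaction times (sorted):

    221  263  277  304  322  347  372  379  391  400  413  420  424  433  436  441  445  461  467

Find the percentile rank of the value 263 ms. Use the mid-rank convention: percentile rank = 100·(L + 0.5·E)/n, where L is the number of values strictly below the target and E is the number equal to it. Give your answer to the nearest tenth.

Count below 263: L = 1; count equal: E = 1; n = 19.
Percentile rank = 100·(1 + 0.5·1)/19 = 100·1.5/19 = 7.895.

7.9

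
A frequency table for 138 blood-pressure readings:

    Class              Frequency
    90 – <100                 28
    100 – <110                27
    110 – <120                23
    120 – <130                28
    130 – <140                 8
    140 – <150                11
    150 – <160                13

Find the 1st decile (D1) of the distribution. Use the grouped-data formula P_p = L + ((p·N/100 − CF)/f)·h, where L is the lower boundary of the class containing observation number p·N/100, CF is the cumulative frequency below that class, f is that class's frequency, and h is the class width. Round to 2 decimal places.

N = 138; target position k = 10/100 · 138 = 13.8.
Cumulative frequencies: 28, 55, 78, 106, 114, 125, 138.
Observation 13.8 falls in the class 90 – <100.
L = 90, CF = 0, f = 28, h = 10.
P10 = 90 + ((13.8 − 0)/28)·10 = 90 + 4.92857 = 94.9286.

94.93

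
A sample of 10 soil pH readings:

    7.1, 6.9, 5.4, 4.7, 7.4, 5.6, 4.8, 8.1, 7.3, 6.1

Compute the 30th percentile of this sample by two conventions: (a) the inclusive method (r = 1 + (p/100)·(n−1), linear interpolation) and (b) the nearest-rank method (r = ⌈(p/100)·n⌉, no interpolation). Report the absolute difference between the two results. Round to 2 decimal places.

0.14

Sorted: 4.7, 4.8, 5.4, 5.6, 6.1, 6.9, 7.1, 7.3, 7.4, 8.1.
n = 10.
(a) r = 3.7; between ranks 3 (5.4) and 4 (5.6): 5.54.
(b) the nearest-rank method: rank 3 → 5.4.
|5.54 − 5.4| = 0.14.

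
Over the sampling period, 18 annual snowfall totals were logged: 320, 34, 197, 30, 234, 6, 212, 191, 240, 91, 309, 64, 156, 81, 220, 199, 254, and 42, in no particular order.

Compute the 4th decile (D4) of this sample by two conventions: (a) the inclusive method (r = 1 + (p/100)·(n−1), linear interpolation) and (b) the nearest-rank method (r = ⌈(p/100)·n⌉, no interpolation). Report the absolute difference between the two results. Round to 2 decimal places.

13.00

Sorted: 6, 30, 34, 42, 64, 81, 91, 156, 191, 197, 199, 212, 220, 234, 240, 254, 309, 320.
n = 18.
(a) r = 7.8; between ranks 7 (91) and 8 (156): 143.
(b) the nearest-rank method: rank 8 → 156.
|143 − 156| = 13.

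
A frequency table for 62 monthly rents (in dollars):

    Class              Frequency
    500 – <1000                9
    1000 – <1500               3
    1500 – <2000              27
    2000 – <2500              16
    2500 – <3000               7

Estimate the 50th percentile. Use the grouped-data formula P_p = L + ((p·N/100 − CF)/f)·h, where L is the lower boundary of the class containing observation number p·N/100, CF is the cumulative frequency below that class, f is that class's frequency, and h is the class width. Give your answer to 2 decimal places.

1851.85

N = 62; target position k = 50/100 · 62 = 31.
Cumulative frequencies: 9, 12, 39, 55, 62.
Observation 31 falls in the class 1500 – <2000.
L = 1500, CF = 12, f = 27, h = 500.
P50 = 1500 + ((31 − 12)/27)·500 = 1500 + 351.852 = 1851.85.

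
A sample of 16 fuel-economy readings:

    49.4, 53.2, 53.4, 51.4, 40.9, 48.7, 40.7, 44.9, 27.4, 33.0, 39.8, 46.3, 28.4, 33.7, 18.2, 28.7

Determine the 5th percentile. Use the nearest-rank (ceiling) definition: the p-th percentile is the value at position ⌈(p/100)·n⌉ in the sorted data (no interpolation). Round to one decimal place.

18.2

Sorted: 18.2, 27.4, 28.4, 28.7, 33.0, 33.7, 39.8, 40.7, 40.9, 44.9, 46.3, 48.7, 49.4, 51.4, 53.2, 53.4.
n = 16.
Position = ⌈5/100 · 16⌉ = ⌈0.8⌉ = 1.
The value at rank 1 is 18.2.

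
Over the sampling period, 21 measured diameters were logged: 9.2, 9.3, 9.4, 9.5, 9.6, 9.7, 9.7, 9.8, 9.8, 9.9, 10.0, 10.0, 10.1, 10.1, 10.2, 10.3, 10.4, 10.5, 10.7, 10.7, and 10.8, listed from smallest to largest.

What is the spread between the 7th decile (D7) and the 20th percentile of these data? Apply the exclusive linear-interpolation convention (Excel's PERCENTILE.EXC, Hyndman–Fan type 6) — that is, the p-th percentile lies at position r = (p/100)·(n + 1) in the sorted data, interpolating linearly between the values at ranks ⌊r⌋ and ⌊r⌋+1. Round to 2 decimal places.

n = 21.
P20: r = 4.4; ranks 4–5 are 9.5, 9.6; interpolating gives 9.54.
P70: r = 15.4; ranks 15–16 are 10.2, 10.3; interpolating gives 10.24.
Difference: 10.24 − 9.54 = 0.7.

0.70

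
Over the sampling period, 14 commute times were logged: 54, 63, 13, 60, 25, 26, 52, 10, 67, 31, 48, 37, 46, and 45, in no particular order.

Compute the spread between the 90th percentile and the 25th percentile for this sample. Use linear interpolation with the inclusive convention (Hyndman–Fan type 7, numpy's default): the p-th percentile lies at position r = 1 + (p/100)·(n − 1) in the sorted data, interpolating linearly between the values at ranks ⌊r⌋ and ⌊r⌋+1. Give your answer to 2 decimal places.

Sorted: 10, 13, 25, 26, 31, 37, 45, 46, 48, 52, 54, 60, 63, 67.
n = 14.
P25: r = 4.25; ranks 4–5 are 26, 31; interpolating gives 27.25.
P90: r = 12.7; ranks 12–13 are 60, 63; interpolating gives 62.1.
Difference: 62.1 − 27.25 = 34.85.

34.85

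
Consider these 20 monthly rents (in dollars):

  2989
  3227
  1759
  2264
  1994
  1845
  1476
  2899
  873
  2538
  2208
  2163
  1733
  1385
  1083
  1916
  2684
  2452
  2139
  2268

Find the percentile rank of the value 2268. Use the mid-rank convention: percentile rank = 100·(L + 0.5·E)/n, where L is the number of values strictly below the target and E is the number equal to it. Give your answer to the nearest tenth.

Sorted: 873, 1083, 1385, 1476, 1733, 1759, 1845, 1916, 1994, 2139, 2163, 2208, 2264, 2268, 2452, 2538, 2684, 2899, 2989, 3227.
Count below 2268: L = 13; count equal: E = 1; n = 20.
Percentile rank = 100·(13 + 0.5·1)/20 = 100·13.5/20 = 67.5.

67.5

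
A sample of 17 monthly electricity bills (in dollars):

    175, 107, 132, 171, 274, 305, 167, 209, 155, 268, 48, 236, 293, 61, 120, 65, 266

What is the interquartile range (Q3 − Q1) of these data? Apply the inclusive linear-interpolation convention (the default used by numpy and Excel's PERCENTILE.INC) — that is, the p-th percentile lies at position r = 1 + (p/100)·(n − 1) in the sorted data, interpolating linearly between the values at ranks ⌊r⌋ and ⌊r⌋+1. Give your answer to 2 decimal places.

146.00

Sorted: 48, 61, 65, 107, 120, 132, 155, 167, 171, 175, 209, 236, 266, 268, 274, 293, 305.
n = 17.
P25: r = 5 (integer) → 120.
P75: r = 13 (integer) → 266.
Difference: 266 − 120 = 146.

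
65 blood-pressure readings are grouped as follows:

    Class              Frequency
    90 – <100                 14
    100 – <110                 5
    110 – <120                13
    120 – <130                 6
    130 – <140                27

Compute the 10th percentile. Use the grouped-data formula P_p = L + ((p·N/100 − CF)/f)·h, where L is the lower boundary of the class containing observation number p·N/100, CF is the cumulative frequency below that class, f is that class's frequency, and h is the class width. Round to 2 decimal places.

N = 65; target position k = 10/100 · 65 = 6.5.
Cumulative frequencies: 14, 19, 32, 38, 65.
Observation 6.5 falls in the class 90 – <100.
L = 90, CF = 0, f = 14, h = 10.
P10 = 90 + ((6.5 − 0)/14)·10 = 90 + 4.64286 = 94.6429.

94.64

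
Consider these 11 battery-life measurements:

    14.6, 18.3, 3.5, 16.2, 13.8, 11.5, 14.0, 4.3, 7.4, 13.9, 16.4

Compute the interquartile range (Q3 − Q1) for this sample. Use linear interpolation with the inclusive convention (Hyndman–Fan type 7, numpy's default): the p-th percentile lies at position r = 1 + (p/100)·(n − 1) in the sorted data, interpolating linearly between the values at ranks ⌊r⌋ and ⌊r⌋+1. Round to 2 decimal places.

Sorted: 3.5, 4.3, 7.4, 11.5, 13.8, 13.9, 14.0, 14.6, 16.2, 16.4, 18.3.
n = 11.
P25: r = 3.5; ranks 3–4 are 7.4, 11.5; interpolating gives 9.45.
P75: r = 8.5; ranks 8–9 are 14.6, 16.2; interpolating gives 15.4.
Difference: 15.4 − 9.45 = 5.95.

5.95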